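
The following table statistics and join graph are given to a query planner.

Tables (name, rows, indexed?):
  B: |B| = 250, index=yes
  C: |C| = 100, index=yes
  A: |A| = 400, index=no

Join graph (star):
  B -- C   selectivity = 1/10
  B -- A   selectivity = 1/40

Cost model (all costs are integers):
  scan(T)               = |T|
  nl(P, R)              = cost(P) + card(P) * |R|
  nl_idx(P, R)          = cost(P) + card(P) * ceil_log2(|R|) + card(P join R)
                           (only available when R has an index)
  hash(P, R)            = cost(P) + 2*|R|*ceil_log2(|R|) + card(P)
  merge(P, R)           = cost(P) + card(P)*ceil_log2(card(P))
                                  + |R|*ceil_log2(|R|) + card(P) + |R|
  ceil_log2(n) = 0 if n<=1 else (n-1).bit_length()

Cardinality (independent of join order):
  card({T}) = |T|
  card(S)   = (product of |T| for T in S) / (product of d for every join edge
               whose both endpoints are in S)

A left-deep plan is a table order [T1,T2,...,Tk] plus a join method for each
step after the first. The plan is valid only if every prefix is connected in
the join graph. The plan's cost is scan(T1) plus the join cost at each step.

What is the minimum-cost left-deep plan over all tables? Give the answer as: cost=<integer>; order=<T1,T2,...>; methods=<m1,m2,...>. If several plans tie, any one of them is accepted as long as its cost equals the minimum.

Selinger DP (subsets sized 1..n):
  {B}: scan cost=250, card=250
  {C}: scan cost=100, card=100
  {A}: scan cost=400, card=400
  {BC}: card=2500; try (C,hash)→1900, (B,merge)→3150, (C,merge)→3300, (B,nl_idx)→3400, (B,hash)→4200, (C,nl_idx)→4500 …(+2); best=1900 via (C,hash)
  {AB}: card=2500; try (B,hash)→4800, (B,nl_idx)→6100, (A,merge)→6500, (B,merge)→6650, (A,hash)→7700, (A,nl)→100250 …(+1); best=4800 via (B,hash)
  {ABC}: card=25000; try (C,hash)→8700, (A,hash)→11600, (C,merge)→38100, (A,merge)→38400, (C,nl_idx)→47300, (C,nl)→254800 …(+1); best=8700 via (C,hash)

cost=8700; order=A,B,C; methods=hash,hash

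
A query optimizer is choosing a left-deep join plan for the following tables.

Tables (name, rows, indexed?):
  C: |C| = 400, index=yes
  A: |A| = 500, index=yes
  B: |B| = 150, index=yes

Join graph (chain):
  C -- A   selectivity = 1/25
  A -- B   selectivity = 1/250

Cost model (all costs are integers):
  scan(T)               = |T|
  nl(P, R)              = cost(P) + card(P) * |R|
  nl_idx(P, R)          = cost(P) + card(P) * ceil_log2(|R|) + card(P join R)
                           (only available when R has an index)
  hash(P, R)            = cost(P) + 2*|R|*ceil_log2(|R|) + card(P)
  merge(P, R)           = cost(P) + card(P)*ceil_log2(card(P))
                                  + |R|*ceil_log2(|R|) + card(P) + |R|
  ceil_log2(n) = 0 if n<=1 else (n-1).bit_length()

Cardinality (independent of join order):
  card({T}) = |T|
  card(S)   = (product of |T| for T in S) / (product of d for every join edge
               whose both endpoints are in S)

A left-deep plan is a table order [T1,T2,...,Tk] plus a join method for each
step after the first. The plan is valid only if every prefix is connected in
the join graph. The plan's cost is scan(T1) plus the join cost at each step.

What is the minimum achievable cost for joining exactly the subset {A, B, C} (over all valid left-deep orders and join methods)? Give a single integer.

8800

Selinger DP over subsets of {A,B,C}:
  {C}: scan cost=400, card=400
  {A}: scan cost=500, card=500
  {B}: scan cost=150, card=150
  {AC}: card=8000; try (C,hash)→8200, (A,merge)→9400, (C,merge)→9500, (A,hash)→9800, (A,nl_idx)→12000, (C,nl_idx)→13000 …(+2); best=8200 via (C,hash)
  {AB}: card=300; try (A,nl_idx)→1800, (B,hash)→3400, (B,nl_idx)→4800, (A,merge)→6500, (B,merge)→6850, (A,hash)→9300 …(+2); best=1800 via (A,nl_idx)
  {ABC}: card=4800; try (C,merge)→8800, (C,hash)→9300, (C,nl_idx)→9300, (B,hash)→18600, (B,nl_idx)→77000, (B,merge)→121550 …(+2); best=8800 via (C,merge)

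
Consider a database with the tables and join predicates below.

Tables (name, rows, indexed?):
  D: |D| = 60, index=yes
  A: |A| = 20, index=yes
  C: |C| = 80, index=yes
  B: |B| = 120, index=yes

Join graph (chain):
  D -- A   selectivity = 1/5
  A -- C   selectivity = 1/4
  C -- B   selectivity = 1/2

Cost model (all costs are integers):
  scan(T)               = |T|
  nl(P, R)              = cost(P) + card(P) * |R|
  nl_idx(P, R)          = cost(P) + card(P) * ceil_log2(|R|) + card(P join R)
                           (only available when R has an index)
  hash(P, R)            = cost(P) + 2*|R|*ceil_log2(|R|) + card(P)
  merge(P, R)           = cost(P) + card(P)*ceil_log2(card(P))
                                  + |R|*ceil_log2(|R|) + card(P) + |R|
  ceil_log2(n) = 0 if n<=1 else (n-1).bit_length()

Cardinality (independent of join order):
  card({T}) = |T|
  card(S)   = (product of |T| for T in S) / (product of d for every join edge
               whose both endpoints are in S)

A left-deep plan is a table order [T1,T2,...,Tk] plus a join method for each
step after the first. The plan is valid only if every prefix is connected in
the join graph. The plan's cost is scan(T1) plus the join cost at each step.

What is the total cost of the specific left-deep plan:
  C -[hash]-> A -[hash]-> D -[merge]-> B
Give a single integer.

69640

step 1: scan C: cost=80, card=80
step 2: join A via hash
    card(P join A) = 80*20/(4) = 400
    cost = 80 + 2*20*5 + 80 = 360
step 3: join D via hash
    card(P join D) = 400*60/(5) = 4800
    cost = 360 + 2*60*6 + 400 = 1480
step 4: join B via merge
    card(P join B) = 4800*120/(2) = 288000
    cost = 1480 + 4800*13 + 120*7 + 4800 + 120 = 69640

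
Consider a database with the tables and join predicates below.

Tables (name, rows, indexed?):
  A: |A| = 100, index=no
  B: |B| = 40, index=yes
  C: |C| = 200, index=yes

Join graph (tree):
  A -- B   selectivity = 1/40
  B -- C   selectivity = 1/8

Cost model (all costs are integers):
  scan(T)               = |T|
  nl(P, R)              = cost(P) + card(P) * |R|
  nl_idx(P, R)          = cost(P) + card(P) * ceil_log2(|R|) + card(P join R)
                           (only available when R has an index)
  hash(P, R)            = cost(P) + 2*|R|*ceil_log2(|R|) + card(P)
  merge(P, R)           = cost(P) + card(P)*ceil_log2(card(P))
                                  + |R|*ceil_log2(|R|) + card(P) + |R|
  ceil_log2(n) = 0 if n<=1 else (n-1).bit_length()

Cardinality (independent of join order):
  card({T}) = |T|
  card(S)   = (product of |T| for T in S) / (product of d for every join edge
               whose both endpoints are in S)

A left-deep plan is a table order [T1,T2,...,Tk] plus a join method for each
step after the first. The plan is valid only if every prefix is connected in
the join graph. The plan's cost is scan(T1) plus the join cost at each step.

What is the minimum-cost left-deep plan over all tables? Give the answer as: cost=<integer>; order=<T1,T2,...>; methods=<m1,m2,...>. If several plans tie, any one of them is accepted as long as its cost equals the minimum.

Selinger DP (subsets sized 1..n):
  {A}: scan cost=100, card=100
  {B}: scan cost=40, card=40
  {C}: scan cost=200, card=200
  {AB}: card=100; try (B,hash)→680, (B,nl_idx)→800, (A,merge)→1120, (B,merge)→1180, (A,hash)→1480, (A,nl)→4040 …(+1); best=680 via (B,hash)
  {BC}: card=1000; try (B,hash)→880, (C,nl_idx)→1360, (C,merge)→2120, (B,merge)→2280, (B,nl_idx)→2400, (C,hash)→3280 …(+2); best=880 via (B,hash)
  {ABC}: card=2500; try (C,merge)→3280, (A,hash)→3280, (C,hash)→3980, (C,nl_idx)→3980, (A,merge)→12680, (C,nl)→20680 …(+1); best=3280 via (C,merge)

cost=3280; order=A,B,C; methods=hash,merge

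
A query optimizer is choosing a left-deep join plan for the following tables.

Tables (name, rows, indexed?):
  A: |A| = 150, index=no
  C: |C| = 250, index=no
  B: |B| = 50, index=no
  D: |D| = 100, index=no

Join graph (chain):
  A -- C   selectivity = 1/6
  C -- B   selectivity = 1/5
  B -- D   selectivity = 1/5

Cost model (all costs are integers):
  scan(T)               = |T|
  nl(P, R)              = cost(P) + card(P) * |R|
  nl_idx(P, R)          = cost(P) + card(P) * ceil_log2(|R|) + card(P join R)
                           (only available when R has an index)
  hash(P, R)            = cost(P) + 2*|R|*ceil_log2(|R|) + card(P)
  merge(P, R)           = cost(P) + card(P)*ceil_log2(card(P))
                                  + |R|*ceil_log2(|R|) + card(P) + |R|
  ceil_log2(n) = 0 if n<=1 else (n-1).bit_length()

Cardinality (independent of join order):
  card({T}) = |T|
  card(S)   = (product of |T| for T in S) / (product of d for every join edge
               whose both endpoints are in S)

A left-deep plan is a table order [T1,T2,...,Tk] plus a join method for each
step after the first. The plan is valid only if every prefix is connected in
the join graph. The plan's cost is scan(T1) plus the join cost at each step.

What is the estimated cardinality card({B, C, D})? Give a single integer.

Tables in S: B(50), C(250), D(100)
Edges inside S: C-B(d=5), B-D(d=5)
numerator = 50 * 250 * 100 = 1250000
denominator = 5 * 5 = 25
card(S) = 1250000 / 25 = 50000

50000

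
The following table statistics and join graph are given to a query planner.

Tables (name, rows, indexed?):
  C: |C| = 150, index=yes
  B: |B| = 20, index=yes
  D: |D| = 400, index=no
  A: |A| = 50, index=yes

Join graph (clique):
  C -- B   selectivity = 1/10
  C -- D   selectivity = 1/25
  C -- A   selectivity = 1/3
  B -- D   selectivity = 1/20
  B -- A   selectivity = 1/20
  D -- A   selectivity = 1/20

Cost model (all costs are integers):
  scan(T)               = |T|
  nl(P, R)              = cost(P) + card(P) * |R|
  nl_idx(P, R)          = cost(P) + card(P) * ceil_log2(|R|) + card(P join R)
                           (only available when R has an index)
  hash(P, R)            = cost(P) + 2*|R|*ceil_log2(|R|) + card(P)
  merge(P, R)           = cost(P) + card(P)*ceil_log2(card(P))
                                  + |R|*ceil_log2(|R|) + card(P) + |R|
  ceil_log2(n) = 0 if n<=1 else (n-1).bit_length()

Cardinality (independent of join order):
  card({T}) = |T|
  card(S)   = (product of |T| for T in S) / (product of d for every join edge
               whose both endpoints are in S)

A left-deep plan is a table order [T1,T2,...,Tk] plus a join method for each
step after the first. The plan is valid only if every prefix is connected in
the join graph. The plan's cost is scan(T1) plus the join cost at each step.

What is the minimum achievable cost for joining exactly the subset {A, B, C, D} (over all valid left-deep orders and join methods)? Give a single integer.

2410

Selinger DP over subsets of {A,B,C,D}:
  {C}: scan cost=150, card=150
  {B}: scan cost=20, card=20
  {D}: scan cost=400, card=400
  {A}: scan cost=50, card=50
  {BC}: card=300; try (C,nl_idx)→480, (B,hash)→500, (B,nl_idx)→1200, (C,merge)→1490, (B,merge)→1620, (C,hash)→2440 …(+2); best=480 via (C,nl_idx)
  {CD}: card=2400; try (C,hash)→3200, (D,merge)→5500, (C,merge)→5750, (C,nl_idx)→6000, (D,hash)→7500, (D,nl)→60150 …(+1); best=3200 via (C,hash)
  {AC}: card=2500; try (A,hash)→900, (C,merge)→1750, (A,merge)→1850, (C,hash)→2500, (C,nl_idx)→2950, (A,nl_idx)→3550 …(+2); best=900 via (A,hash)
  {BD}: card=400; try (B,hash)→1000, (B,nl_idx)→2800, (D,merge)→4140, (B,merge)→4520, (D,hash)→7240, (D,nl)→8020 …(+1); best=1000 via (B,hash)
  {AB}: card=50; try (A,nl_idx)→190, (B,hash)→300, (B,nl_idx)→350, (A,merge)→490, (B,merge)→520, (A,hash)→640 …(+2); best=190 via (A,nl_idx)
  {AD}: card=1000; try (A,hash)→1400, (A,nl_idx)→3800, (D,merge)→4400, (A,merge)→4750, (D,hash)→7300, (D,nl)→20050 …(+1); best=1400 via (A,hash)
  {BCD}: card=240; try (C,hash)→3800, (C,nl_idx)→4440, (B,hash)→5800, (C,merge)→6350, (D,merge)→7480, (D,hash)→7980 …(+5); best=3800 via (C,hash)
  {ABC}: card=250; try (C,nl_idx)→840, (A,hash)→1380, (C,merge)→1890, (A,nl_idx)→2530, (C,hash)→2640, (B,hash)→3600 …(+6); best=840 via (C,nl_idx)
  {ACD}: card=2000; try (C,hash)→4800, (A,hash)→6200, (D,hash)→10600, (C,nl_idx)→11400, (C,merge)→13750, (A,nl_idx)→19600 …(+5); best=4800 via (C,hash)
  {ABD}: card=50; try (A,hash)→2000, (B,hash)→2600, (A,nl_idx)→3450, (D,merge)→4540, (A,merge)→5350, (B,nl_idx)→6450 …(+5); best=2000 via (A,hash)
  {ABCD}: card=10; try (C,nl_idx)→2410, (C,merge)→3700, (C,hash)→4450, (A,hash)→4640, (A,nl_idx)→5250, (A,merge)→6310 …(+9); best=2410 via (C,nl_idx)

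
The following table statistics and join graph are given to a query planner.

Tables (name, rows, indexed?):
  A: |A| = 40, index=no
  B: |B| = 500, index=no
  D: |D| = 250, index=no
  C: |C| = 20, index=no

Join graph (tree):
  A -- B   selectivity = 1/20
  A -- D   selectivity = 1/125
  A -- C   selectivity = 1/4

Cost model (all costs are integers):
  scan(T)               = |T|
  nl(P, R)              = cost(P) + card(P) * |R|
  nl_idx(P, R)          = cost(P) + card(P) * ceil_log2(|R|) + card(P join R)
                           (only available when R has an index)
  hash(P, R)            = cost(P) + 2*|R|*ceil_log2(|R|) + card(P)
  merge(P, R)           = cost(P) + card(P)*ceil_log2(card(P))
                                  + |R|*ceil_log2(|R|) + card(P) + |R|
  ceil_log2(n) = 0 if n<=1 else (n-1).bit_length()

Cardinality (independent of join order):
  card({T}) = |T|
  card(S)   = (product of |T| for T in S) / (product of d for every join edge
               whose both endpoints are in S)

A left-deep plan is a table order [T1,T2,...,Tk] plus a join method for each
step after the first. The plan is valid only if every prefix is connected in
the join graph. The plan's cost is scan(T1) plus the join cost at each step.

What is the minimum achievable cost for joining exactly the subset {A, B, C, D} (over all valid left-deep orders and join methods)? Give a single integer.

Selinger DP over subsets of {A,B,C,D}:
  {A}: scan cost=40, card=40
  {B}: scan cost=500, card=500
  {D}: scan cost=250, card=250
  {C}: scan cost=20, card=20
  {AB}: card=1000; try (A,hash)→1480, (B,merge)→5320, (A,merge)→5780, (B,hash)→9080, (B,nl)→20040, (A,nl)→20500; best=1480 via (A,hash)
  {AD}: card=80; try (A,hash)→980, (D,merge)→2570, (A,merge)→2780, (D,hash)→4080, (D,nl)→10040, (A,nl)→10250; best=980 via (A,hash)
  {AC}: card=200; try (C,hash)→280, (A,merge)→420, (C,merge)→440, (A,hash)→520, (A,nl)→820, (C,nl)→840; best=280 via (C,hash)
  {ABD}: card=2000; try (D,hash)→6480, (B,merge)→6620, (B,hash)→10060, (D,merge)→14730, (B,nl)→40980, (D,nl)→251480; best=6480 via (D,hash)
  {ABC}: card=5000; try (C,hash)→2680, (B,merge)→7080, (B,hash)→9480, (C,merge)→12600, (C,nl)→21480, (B,nl)→100280; best=2680 via (C,hash)
  {ACD}: card=400; try (C,hash)→1260, (C,merge)→1740, (C,nl)→2580, (D,merge)→4330, (D,hash)→4480, (D,nl)→50280; best=1260 via (C,hash)
  {ABCD}: card=10000; try (C,hash)→8680, (B,merge)→10260, (B,hash)→10660, (D,hash)→11680, (C,merge)→30600, (C,nl)→46480 …(+3); best=8680 via (C,hash)

8680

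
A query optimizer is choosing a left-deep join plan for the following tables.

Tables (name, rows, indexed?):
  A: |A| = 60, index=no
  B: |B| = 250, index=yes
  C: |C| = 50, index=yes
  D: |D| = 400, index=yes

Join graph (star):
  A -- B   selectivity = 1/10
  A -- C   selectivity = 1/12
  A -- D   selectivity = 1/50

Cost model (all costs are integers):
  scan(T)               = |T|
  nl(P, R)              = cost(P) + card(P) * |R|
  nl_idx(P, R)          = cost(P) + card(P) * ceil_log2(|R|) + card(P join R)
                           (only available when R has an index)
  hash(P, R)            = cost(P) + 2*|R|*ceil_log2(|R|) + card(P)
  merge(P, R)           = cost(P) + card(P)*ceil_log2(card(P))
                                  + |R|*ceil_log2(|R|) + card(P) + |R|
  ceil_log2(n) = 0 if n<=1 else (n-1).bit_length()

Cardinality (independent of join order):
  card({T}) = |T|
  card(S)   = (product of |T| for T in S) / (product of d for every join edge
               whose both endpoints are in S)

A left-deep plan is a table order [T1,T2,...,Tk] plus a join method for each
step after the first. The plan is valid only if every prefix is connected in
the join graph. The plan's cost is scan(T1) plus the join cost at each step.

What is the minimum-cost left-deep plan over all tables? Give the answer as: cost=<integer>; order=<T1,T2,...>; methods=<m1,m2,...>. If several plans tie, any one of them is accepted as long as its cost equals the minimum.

Selinger DP (subsets sized 1..n):
  {A}: scan cost=60, card=60
  {B}: scan cost=250, card=250
  {C}: scan cost=50, card=50
  {D}: scan cost=400, card=400
  {AB}: card=1500; try (A,hash)→1220, (B,nl_idx)→2040, (B,merge)→2730, (A,merge)→2920, (B,hash)→4120, (B,nl)→15060 …(+1); best=1220 via (A,hash)
  {AC}: card=250; try (C,nl_idx)→670, (C,hash)→720, (A,hash)→820, (A,merge)→820, (C,merge)→830, (A,nl)→3050 …(+1); best=670 via (C,nl_idx)
  {AD}: card=480; try (D,nl_idx)→1080, (A,hash)→1520, (D,merge)→4480, (A,merge)→4820, (D,hash)→7320, (D,nl)→24060 …(+1); best=1080 via (D,nl_idx)
  {ABC}: card=6250; try (C,hash)→3320, (B,hash)→4920, (B,merge)→5170, (B,nl_idx)→8920, (C,nl_idx)→16470, (C,merge)→19570 …(+2); best=3320 via (C,hash)
  {ABD}: card=12000; try (B,hash)→5560, (B,merge)→8130, (D,hash)→9920, (B,nl_idx)→16920, (D,merge)→23220, (D,nl_idx)→26720 …(+2); best=5560 via (B,hash)
  {ACD}: card=2000; try (C,hash)→2160, (D,nl_idx)→4920, (C,nl_idx)→5960, (C,merge)→6230, (D,merge)→6920, (D,hash)→8120 …(+2); best=2160 via (C,hash)
  {ABCD}: card=50000; try (B,hash)→8160, (D,hash)→16770, (C,hash)→18160, (B,merge)→28410, (B,nl_idx)→68160, (D,merge)→94820 …(+6); best=8160 via (B,hash)

cost=8160; order=A,D,C,B; methods=nl_idx,hash,hash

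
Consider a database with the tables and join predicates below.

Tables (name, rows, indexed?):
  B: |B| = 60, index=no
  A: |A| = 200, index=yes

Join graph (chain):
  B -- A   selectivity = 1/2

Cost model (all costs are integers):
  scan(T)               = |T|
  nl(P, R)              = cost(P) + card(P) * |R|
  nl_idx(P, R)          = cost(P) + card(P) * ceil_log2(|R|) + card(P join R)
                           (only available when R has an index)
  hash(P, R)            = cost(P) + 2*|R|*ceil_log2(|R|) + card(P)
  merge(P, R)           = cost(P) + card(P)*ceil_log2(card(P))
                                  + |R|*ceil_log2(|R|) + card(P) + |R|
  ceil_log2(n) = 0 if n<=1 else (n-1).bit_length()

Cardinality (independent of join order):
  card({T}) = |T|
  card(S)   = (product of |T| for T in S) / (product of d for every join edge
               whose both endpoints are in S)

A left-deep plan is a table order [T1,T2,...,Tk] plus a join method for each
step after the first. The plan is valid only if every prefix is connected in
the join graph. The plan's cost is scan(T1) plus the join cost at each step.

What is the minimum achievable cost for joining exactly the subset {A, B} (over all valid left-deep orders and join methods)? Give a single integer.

Selinger DP over subsets of {A,B}:
  {B}: scan cost=60, card=60
  {A}: scan cost=200, card=200
  {AB}: card=6000; try (B,hash)→1120, (A,merge)→2280, (B,merge)→2420, (A,hash)→3320, (A,nl_idx)→6540, (A,nl)→12060 …(+1); best=1120 via (B,hash)

1120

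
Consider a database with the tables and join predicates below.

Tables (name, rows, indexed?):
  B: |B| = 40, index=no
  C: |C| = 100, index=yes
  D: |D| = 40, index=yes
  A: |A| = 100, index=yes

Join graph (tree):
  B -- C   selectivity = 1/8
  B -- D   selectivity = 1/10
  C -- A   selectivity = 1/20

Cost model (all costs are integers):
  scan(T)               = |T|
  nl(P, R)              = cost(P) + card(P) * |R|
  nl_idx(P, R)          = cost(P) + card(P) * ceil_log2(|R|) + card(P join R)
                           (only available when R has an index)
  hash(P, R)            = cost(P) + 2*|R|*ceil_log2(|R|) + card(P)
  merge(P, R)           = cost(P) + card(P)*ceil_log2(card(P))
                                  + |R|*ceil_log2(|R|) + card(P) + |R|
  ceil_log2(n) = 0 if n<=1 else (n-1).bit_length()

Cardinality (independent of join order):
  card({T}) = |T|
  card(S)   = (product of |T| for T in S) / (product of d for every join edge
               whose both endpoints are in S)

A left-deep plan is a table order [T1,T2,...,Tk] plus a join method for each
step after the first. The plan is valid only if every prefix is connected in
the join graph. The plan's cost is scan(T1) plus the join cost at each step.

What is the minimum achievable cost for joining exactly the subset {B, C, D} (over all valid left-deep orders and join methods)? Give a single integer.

Selinger DP over subsets of {B,C,D}:
  {B}: scan cost=40, card=40
  {C}: scan cost=100, card=100
  {D}: scan cost=40, card=40
  {BC}: card=500; try (B,hash)→680, (C,nl_idx)→820, (C,merge)→1120, (B,merge)→1180, (C,hash)→1480, (C,nl)→4040 …(+1); best=680 via (B,hash)
  {BD}: card=160; try (D,nl_idx)→440, (D,hash)→560, (B,hash)→560, (D,merge)→600, (B,merge)→600, (D,nl)→1640 …(+1); best=440 via (D,nl_idx)
  {BCD}: card=2000; try (D,hash)→1660, (C,hash)→2000, (C,merge)→2680, (C,nl_idx)→3560, (D,nl_idx)→5680, (D,merge)→5960 …(+2); best=1660 via (D,hash)

1660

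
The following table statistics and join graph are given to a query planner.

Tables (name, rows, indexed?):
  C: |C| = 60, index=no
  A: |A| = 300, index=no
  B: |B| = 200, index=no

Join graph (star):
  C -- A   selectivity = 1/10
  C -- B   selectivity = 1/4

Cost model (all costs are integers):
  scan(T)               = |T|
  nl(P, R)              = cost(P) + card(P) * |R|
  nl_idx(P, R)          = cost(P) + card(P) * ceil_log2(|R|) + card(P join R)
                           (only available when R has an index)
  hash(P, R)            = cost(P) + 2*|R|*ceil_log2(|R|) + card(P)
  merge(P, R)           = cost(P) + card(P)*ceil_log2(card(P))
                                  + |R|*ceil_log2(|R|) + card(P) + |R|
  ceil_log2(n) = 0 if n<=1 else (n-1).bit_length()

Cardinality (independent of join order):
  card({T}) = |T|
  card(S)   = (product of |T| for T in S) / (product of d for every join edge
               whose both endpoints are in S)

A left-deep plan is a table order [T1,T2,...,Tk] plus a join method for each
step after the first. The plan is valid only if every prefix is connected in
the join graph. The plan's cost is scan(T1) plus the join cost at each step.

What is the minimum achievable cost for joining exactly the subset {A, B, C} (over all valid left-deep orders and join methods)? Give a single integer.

Selinger DP over subsets of {A,B,C}:
  {C}: scan cost=60, card=60
  {A}: scan cost=300, card=300
  {B}: scan cost=200, card=200
  {AC}: card=1800; try (C,hash)→1320, (A,merge)→3480, (C,merge)→3720, (A,hash)→5520, (A,nl)→18060, (C,nl)→18300; best=1320 via (C,hash)
  {BC}: card=3000; try (C,hash)→1120, (B,merge)→2280, (C,merge)→2420, (B,hash)→3320, (B,nl)→12060, (C,nl)→12200; best=1120 via (C,hash)
  {ABC}: card=90000; try (B,hash)→6320, (A,hash)→9520, (B,merge)→24720, (A,merge)→43120, (B,nl)→361320, (A,nl)→901120; best=6320 via (B,hash)

6320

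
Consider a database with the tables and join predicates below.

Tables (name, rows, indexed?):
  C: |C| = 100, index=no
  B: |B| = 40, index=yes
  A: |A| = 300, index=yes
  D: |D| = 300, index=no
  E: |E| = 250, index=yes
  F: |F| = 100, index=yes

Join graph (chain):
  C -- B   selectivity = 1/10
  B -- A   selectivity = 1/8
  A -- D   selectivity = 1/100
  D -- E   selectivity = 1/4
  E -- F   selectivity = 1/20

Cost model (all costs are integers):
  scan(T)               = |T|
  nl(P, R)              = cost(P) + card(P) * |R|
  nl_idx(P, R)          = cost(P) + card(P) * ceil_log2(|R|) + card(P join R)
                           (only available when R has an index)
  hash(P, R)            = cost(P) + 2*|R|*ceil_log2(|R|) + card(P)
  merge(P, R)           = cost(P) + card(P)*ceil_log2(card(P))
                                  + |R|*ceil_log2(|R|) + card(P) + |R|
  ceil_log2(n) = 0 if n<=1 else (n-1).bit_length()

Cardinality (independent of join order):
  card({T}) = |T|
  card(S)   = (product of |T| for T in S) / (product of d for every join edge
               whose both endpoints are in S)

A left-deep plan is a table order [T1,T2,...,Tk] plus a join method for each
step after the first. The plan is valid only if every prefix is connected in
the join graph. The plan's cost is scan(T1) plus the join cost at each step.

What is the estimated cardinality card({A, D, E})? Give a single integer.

56250

Tables in S: A(300), D(300), E(250)
Edges inside S: A-D(d=100), D-E(d=4)
numerator = 300 * 300 * 250 = 22500000
denominator = 100 * 4 = 400
card(S) = 22500000 / 400 = 56250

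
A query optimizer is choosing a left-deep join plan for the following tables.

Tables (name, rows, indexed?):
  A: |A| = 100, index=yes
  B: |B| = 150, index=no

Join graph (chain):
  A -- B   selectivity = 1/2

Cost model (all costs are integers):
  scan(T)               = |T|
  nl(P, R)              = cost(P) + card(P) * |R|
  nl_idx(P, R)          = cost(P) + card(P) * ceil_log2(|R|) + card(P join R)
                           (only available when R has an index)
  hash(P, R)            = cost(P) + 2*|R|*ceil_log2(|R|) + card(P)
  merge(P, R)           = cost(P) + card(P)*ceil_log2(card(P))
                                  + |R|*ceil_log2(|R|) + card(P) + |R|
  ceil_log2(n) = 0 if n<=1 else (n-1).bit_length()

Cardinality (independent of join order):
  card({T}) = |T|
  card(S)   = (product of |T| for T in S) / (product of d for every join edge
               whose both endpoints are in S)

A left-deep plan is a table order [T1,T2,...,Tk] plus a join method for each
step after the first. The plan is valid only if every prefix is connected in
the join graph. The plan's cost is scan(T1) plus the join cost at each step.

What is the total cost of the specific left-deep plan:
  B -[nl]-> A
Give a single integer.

step 1: scan B: cost=150, card=150
step 2: join A via nl
    card(P join A) = 150*100/(2) = 7500
    cost = 150 + 150*100 = 15150

15150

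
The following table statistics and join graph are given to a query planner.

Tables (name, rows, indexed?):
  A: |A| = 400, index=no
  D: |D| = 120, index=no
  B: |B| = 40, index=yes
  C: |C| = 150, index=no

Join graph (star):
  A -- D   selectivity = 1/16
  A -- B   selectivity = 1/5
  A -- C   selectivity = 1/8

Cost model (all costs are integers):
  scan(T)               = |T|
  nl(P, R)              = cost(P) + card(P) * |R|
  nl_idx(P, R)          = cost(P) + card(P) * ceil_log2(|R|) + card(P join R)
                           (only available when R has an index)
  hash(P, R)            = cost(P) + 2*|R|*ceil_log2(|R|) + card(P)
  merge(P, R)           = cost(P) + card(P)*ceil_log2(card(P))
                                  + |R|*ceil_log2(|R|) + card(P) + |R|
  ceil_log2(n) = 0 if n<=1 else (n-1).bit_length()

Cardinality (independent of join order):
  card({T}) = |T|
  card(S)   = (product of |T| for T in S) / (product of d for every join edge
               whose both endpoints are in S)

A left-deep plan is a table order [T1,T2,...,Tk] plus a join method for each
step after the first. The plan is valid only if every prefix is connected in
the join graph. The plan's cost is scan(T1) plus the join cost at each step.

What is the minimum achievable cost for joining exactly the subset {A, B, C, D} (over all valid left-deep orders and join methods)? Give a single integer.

32360

Selinger DP over subsets of {A,B,C,D}:
  {A}: scan cost=400, card=400
  {D}: scan cost=120, card=120
  {B}: scan cost=40, card=40
  {C}: scan cost=150, card=150
  {AD}: card=3000; try (D,hash)→2480, (A,merge)→5080, (D,merge)→5360, (A,hash)→7440, (A,nl)→48120, (D,nl)→48400; best=2480 via (D,hash)
  {AB}: card=3200; try (B,hash)→1280, (A,merge)→4320, (B,merge)→4680, (B,nl_idx)→6000, (A,hash)→7280, (A,nl)→16040 …(+1); best=1280 via (B,hash)
  {AC}: card=7500; try (C,hash)→3200, (A,merge)→5500, (C,merge)→5750, (A,hash)→7500, (A,nl)→60150, (C,nl)→60400; best=3200 via (C,hash)
  {ABD}: card=24000; try (B,hash)→5960, (D,hash)→6160, (B,merge)→41760, (D,merge)→43840, (B,nl_idx)→44480, (B,nl)→122480 …(+1); best=5960 via (B,hash)
  {ACD}: card=56250; try (C,hash)→7880, (D,hash)→12380, (C,merge)→42830, (D,merge)→109160, (C,nl)→452480, (D,nl)→903200; best=7880 via (C,hash)
  {ABC}: card=60000; try (C,hash)→6880, (B,hash)→11180, (C,merge)→44230, (B,nl_idx)→108200, (B,merge)→108480, (B,nl)→303200 …(+1); best=6880 via (C,hash)
  {ABCD}: card=450000; try (C,hash)→32360, (B,hash)→64610, (D,hash)→68560, (C,merge)→391310, (B,nl_idx)→795380, (B,merge)→964410 …(+4); best=32360 via (C,hash)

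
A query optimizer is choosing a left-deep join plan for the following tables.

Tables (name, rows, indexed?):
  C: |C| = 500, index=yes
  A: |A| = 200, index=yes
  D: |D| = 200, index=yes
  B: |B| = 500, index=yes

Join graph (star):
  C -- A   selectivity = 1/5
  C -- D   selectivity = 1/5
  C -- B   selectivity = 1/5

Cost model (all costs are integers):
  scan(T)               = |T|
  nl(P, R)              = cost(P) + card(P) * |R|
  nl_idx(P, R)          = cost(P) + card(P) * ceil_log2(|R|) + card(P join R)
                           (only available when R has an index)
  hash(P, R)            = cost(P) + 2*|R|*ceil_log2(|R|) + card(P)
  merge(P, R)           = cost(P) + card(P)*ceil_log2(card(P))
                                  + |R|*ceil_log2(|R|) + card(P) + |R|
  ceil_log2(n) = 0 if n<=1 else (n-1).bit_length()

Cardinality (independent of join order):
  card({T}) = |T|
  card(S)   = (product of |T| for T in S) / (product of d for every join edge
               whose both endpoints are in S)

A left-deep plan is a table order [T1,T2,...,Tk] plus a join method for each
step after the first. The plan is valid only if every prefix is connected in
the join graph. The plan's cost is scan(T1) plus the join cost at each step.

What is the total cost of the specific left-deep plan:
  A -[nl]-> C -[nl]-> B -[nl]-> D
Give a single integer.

step 1: scan A: cost=200, card=200
step 2: join C via nl
    card(P join C) = 200*500/(5) = 20000
    cost = 200 + 200*500 = 100200
step 3: join B via nl
    card(P join B) = 20000*500/(5) = 2000000
    cost = 100200 + 20000*500 = 10100200
step 4: join D via nl
    card(P join D) = 2000000*200/(5) = 80000000
    cost = 10100200 + 2000000*200 = 410100200

410100200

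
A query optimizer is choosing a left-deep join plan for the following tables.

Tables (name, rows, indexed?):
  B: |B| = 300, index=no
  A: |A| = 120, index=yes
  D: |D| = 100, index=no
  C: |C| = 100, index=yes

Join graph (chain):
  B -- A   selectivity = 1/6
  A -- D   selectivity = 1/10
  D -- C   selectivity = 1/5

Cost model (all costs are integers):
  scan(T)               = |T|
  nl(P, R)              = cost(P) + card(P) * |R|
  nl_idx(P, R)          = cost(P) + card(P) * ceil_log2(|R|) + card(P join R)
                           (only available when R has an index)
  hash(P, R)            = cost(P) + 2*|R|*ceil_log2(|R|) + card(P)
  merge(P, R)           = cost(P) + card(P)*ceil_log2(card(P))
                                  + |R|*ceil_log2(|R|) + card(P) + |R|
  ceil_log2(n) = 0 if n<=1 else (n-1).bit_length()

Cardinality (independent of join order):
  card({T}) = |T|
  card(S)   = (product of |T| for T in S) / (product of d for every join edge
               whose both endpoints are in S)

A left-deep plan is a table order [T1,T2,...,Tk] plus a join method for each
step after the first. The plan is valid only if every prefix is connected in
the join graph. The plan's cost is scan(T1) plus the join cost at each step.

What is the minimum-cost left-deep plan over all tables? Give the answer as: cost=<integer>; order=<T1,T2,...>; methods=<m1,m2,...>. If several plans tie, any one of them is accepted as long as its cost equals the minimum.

Selinger DP (subsets sized 1..n):
  {B}: scan cost=300, card=300
  {A}: scan cost=120, card=120
  {D}: scan cost=100, card=100
  {C}: scan cost=100, card=100
  {AB}: card=6000; try (A,hash)→2280, (B,merge)→4080, (A,merge)→4260, (B,hash)→5640, (A,nl_idx)→8400, (B,nl)→36120 …(+1); best=2280 via (A,hash)
  {AD}: card=1200; try (D,hash)→1640, (A,merge)→1860, (D,merge)→1880, (A,hash)→1880, (A,nl_idx)→2000, (A,nl)→12100 …(+1); best=1640 via (D,hash)
  {CD}: card=2000; try (D,hash)→1600, (C,hash)→1600, (D,merge)→1700, (C,merge)→1700, (C,nl_idx)→2800, (D,nl)→10100 …(+1); best=1600 via (D,hash)
  {ABD}: card=60000; try (B,hash)→8240, (D,hash)→9680, (B,merge)→19040, (D,merge)→87080, (B,nl)→361640, (D,nl)→602280; best=8240 via (B,hash)
  {ACD}: card=24000; try (C,hash)→4240, (A,hash)→5280, (C,merge)→16840, (A,merge)→26560, (C,nl_idx)→34040, (A,nl_idx)→39600 …(+2); best=4240 via (C,hash)
  {ABCD}: card=1200000; try (B,hash)→33640, (C,hash)→69640, (B,merge)→391240, (C,merge)→1029040, (C,nl_idx)→1628240, (C,nl)→6008240 …(+1); best=33640 via (B,hash)

cost=33640; order=A,D,C,B; methods=hash,hash,hash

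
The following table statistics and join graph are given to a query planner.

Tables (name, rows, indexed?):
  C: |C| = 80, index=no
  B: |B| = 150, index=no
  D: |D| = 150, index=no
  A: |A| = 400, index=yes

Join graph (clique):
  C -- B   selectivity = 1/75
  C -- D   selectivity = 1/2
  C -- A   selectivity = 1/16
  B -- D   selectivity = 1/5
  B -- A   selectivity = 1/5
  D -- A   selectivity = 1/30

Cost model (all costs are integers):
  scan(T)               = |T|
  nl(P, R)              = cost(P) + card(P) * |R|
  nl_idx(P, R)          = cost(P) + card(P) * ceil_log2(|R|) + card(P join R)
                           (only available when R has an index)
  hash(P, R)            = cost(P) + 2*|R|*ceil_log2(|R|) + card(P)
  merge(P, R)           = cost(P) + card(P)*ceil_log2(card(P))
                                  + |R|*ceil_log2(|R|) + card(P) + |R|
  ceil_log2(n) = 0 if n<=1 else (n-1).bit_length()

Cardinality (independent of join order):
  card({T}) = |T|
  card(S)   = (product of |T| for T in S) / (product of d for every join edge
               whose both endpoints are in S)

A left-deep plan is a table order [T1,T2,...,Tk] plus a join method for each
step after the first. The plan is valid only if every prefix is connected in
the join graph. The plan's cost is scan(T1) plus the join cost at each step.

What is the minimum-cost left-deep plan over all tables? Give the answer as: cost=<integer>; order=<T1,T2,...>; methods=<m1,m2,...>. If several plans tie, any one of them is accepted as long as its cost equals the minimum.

cost=6860; order=B,C,A,D; methods=hash,nl_idx,hash

Selinger DP (subsets sized 1..n):
  {C}: scan cost=80, card=80
  {B}: scan cost=150, card=150
  {D}: scan cost=150, card=150
  {A}: scan cost=400, card=400
  {BC}: card=160; try (C,hash)→1420, (B,merge)→2070, (C,merge)→2140, (B,hash)→2560, (B,nl)→12080, (C,nl)→12150; best=1420 via (C,hash)
  {CD}: card=6000; try (C,hash)→1420, (D,merge)→2070, (C,merge)→2140, (D,hash)→2560, (D,nl)→12080, (C,nl)→12150; best=1420 via (C,hash)
  {AC}: card=2000; try (C,hash)→1920, (A,nl_idx)→2800, (A,merge)→4720, (C,merge)→5040, (A,hash)→7360, (A,nl)→32080 …(+1); best=1920 via (C,hash)
  {BD}: card=4500; try (D,hash)→2700, (B,hash)→2700, (D,merge)→2850, (B,merge)→2850, (D,nl)→22650, (B,nl)→22650; best=2700 via (D,hash)
  {AB}: card=12000; try (B,hash)→3200, (A,merge)→5500, (B,merge)→5750, (A,hash)→7500, (A,nl_idx)→13500, (A,nl)→60150 …(+1); best=3200 via (B,hash)
  {AD}: card=2000; try (D,hash)→3200, (A,nl_idx)→3500, (A,merge)→5500, (D,merge)→5750, (A,hash)→7500, (A,nl)→60150 …(+1); best=3200 via (D,hash)
  {BCD}: card=2400; try (D,hash)→3980, (D,merge)→4210, (C,hash)→8320, (B,hash)→9820, (D,nl)→25420, (C,merge)→66340 …(+3); best=3980 via (D,hash)
  {ABC}: card=800; try (A,nl_idx)→3660, (B,hash)→6320, (A,merge)→6860, (A,hash)→8780, (C,hash)→16320, (B,merge)→27270 …(+4); best=3660 via (A,nl_idx)
  {ACD}: card=5000; try (D,hash)→6320, (C,hash)→6320, (A,hash)→14620, (D,merge)→27270, (C,merge)→27840, (A,nl_idx)→60420 …(+4); best=6320 via (D,hash)
  {ABD}: card=12000; try (B,hash)→7600, (A,hash)→14400, (D,hash)→17600, (B,merge)→28550, (A,nl_idx)→55200, (A,merge)→69700 …(+4); best=7600 via (B,hash)
  {ABCD}: card=400; try (D,hash)→6860, (A,hash)→13580, (B,hash)→13720, (D,merge)→13810, (C,hash)→20720, (A,nl_idx)→25980 …(+7); best=6860 via (D,hash)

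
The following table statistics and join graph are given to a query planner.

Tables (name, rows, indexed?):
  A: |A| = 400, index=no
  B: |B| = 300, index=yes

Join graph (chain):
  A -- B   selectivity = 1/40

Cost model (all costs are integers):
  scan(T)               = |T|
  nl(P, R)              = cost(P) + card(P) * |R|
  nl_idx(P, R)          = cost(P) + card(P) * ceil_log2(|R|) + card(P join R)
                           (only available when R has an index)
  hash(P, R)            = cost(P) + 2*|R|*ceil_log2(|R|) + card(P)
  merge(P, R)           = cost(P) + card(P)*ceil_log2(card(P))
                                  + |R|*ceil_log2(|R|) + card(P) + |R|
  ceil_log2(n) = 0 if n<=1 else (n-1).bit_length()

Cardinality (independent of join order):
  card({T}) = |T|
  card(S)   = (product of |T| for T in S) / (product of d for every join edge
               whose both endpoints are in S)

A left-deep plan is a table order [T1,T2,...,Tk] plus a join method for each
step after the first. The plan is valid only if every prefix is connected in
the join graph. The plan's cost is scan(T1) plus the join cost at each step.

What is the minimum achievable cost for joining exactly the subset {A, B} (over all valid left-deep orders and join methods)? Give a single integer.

Selinger DP over subsets of {A,B}:
  {A}: scan cost=400, card=400
  {B}: scan cost=300, card=300
  {AB}: card=3000; try (B,hash)→6200, (B,nl_idx)→7000, (A,merge)→7300, (B,merge)→7400, (A,hash)→7800, (A,nl)→120300 …(+1); best=6200 via (B,hash)

6200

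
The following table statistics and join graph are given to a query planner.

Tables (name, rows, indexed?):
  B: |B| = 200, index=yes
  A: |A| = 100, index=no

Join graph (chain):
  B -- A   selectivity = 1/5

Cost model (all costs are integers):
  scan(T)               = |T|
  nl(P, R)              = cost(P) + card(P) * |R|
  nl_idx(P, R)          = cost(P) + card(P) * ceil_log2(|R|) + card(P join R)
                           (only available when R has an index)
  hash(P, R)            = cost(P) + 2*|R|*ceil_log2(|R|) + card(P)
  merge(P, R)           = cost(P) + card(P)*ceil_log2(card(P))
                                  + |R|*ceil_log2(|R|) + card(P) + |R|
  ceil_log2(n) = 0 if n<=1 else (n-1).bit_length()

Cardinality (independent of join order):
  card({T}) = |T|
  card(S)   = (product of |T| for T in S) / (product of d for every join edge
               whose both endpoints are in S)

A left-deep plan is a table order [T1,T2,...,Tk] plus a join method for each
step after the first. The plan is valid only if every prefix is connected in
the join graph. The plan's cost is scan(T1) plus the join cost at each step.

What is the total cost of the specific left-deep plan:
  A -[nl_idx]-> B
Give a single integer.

4900

step 1: scan A: cost=100, card=100
step 2: join B via nl_idx
    card(P join B) = 100*200/(5) = 4000
    cost = 100 + 100*8 + 4000 = 4900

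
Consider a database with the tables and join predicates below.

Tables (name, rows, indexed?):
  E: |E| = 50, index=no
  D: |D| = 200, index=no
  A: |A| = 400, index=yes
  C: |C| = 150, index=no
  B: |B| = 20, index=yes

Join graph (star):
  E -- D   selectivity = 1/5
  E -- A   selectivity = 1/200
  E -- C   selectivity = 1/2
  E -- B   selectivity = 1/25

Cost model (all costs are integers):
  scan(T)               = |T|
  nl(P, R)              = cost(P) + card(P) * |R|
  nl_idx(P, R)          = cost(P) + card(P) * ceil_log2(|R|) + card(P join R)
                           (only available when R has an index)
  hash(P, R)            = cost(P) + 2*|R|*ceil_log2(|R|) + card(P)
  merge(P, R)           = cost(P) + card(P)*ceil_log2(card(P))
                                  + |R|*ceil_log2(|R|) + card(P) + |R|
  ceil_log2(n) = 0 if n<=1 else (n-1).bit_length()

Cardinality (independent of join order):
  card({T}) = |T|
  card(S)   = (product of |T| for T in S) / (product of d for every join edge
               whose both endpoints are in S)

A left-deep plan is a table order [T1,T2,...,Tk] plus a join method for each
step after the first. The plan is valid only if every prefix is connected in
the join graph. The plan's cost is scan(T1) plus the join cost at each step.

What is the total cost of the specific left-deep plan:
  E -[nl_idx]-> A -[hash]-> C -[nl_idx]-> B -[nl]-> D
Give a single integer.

step 1: scan E: cost=50, card=50
step 2: join A via nl_idx
    card(P join A) = 50*400/(200) = 100
    cost = 50 + 50*9 + 100 = 600
step 3: join C via hash
    card(P join C) = 100*150/(2) = 7500
    cost = 600 + 2*150*8 + 100 = 3100
step 4: join B via nl_idx
    card(P join B) = 7500*20/(25) = 6000
    cost = 3100 + 7500*5 + 6000 = 46600
step 5: join D via nl
    card(P join D) = 6000*200/(5) = 240000
    cost = 46600 + 6000*200 = 1246600

1246600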